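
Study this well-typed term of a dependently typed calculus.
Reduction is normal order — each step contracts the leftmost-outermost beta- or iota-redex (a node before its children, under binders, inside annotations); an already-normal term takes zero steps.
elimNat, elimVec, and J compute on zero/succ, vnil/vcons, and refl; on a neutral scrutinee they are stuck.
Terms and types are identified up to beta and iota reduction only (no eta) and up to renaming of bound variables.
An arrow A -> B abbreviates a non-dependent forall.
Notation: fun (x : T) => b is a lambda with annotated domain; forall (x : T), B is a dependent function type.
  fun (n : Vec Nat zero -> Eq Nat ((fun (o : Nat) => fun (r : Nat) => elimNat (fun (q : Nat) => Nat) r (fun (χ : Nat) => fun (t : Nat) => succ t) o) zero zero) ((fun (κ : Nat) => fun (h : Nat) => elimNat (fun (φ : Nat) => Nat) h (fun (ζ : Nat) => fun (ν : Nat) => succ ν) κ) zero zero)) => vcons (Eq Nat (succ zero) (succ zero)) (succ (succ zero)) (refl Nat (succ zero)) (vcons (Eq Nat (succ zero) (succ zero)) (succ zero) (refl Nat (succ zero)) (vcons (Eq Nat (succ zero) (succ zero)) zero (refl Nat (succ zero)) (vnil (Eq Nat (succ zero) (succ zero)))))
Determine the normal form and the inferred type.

resulting normal form:
  fun (n : Vec Nat zero -> Eq Nat zero zero) => vcons (Eq Nat (succ zero) (succ zero)) (succ (succ zero)) (refl Nat (succ zero)) (vcons (Eq Nat (succ zero) (succ zero)) (succ zero) (refl Nat (succ zero)) (vcons (Eq Nat (succ zero) (succ zero)) zero (refl Nat (succ zero)) (vnil (Eq Nat (succ zero) (succ zero)))))
inferred type:
  (Vec Nat zero -> Eq Nat zero zero) -> Vec (Eq Nat (succ zero) (succ zero)) (succ (succ (succ zero)))
observation: 6 normal-order steps separate the term from its normal form.


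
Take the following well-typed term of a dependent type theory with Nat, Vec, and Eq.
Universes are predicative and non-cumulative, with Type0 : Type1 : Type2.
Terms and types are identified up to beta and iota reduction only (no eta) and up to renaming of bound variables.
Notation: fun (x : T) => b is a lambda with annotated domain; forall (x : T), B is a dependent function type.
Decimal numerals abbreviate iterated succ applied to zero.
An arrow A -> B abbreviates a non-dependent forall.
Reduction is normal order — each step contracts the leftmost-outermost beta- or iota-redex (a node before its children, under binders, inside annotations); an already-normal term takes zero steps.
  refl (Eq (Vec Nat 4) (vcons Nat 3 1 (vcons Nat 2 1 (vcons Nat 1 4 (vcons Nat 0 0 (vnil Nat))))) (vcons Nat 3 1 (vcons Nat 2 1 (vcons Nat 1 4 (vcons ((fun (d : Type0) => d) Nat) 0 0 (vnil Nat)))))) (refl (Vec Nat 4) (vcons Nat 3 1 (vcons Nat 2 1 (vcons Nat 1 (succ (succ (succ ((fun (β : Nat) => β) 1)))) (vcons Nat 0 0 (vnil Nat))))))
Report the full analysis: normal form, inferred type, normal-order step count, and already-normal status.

resulting normal form:
  refl (Eq (Vec Nat 4) (vcons Nat 3 1 (vcons Nat 2 1 (vcons Nat 1 4 (vcons Nat 0 0 (vnil Nat))))) (vcons Nat 3 1 (vcons Nat 2 1 (vcons Nat 1 4 (vcons Nat 0 0 (vnil Nat)))))) (refl (Vec Nat 4) (vcons Nat 3 1 (vcons Nat 2 1 (vcons Nat 1 4 (vcons Nat 0 0 (vnil Nat))))))
inferred type:
  Eq (Eq (Vec Nat 4) (vcons Nat 3 1 (vcons Nat 2 1 (vcons Nat 1 4 (vcons Nat 0 0 (vnil Nat))))) (vcons Nat 3 1 (vcons Nat 2 1 (vcons Nat 1 4 (vcons Nat 0 0 (vnil Nat)))))) (refl (Vec Nat 4) (vcons Nat 3 1 (vcons Nat 2 1 (vcons Nat 1 4 (vcons Nat 0 0 (vnil Nat)))))) (refl (Vec Nat 4) (vcons Nat 3 1 (vcons Nat 2 1 (vcons Nat 1 4 (vcons Nat 0 0 (vnil Nat))))))
normal-order step count: 2
already normal: no
first contracted redex: a beta-redex


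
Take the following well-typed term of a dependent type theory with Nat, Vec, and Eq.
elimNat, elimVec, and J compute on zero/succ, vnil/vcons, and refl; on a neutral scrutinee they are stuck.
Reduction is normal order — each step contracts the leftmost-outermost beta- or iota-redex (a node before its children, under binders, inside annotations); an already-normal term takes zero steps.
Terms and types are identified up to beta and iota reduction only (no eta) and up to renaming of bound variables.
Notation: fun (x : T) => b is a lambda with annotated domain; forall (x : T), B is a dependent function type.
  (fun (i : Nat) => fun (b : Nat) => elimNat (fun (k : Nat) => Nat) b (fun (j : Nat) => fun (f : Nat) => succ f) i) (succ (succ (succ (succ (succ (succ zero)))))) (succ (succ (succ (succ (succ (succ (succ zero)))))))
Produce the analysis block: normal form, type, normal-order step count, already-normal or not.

reduced normal form:
  succ (succ (succ (succ (succ (succ (succ (succ (succ (succ (succ (succ (succ zero))))))))))))
inferred type:
  Nat
steps to reach normal form (normal order): 21
term was already normal: no
first contracted redex: a beta-redex


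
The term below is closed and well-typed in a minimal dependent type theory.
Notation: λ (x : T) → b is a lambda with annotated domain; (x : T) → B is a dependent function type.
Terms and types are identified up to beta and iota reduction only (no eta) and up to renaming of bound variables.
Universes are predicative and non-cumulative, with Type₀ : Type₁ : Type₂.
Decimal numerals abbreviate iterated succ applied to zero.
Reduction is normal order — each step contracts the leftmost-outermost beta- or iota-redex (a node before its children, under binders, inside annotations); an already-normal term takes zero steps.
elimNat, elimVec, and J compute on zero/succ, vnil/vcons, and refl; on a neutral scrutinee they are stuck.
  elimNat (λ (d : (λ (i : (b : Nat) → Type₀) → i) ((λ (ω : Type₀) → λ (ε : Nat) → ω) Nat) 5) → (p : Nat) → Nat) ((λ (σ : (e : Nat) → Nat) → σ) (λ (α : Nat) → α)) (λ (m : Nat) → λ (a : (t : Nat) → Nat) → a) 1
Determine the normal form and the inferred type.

reduced normal form:
  λ (d : Nat) → d
the term's type:
  (d : Nat) → Nat
observation: the first redex contracted is an elimNat iota-redex; the normal form is reached in 5 normal-order steps.


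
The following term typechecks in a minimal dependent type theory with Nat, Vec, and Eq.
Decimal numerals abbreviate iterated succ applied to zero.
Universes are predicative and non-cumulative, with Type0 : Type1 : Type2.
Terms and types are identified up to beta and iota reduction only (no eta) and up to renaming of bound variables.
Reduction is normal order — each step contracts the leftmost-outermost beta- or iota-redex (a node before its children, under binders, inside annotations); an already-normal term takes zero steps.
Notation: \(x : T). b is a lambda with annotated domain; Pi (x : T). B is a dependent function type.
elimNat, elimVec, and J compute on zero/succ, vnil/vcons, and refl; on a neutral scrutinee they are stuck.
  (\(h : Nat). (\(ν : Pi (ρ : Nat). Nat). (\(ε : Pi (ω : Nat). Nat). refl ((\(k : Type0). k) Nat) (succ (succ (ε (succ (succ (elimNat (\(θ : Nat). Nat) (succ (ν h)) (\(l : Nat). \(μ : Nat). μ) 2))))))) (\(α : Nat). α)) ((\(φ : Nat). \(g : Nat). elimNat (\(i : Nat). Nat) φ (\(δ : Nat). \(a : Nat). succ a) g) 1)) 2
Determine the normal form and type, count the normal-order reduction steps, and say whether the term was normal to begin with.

normal form:
  refl Nat 8
type:
  Eq Nat 8 8
normal-order step count: 21
started in normal form: no
first contracted redex: a beta-redex


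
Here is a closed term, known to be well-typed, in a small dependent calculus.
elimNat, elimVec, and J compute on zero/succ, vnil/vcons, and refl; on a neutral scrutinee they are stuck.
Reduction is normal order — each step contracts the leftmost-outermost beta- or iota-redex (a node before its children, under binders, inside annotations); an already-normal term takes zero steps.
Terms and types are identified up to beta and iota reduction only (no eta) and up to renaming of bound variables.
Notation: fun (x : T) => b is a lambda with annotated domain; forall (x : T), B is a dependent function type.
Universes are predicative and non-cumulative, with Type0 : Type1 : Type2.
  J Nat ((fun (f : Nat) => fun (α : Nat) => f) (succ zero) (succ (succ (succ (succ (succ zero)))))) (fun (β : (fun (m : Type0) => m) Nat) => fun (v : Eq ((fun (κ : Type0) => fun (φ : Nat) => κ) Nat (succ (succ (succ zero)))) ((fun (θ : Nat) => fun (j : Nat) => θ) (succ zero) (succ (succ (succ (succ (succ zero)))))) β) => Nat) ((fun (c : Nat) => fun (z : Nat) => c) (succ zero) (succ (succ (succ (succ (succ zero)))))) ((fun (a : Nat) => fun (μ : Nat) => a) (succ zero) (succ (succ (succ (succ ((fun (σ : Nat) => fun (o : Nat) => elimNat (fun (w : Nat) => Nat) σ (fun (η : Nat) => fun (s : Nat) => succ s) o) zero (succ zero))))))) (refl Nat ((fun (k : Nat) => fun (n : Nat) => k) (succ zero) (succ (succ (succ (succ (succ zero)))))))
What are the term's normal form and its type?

reduced normal form:
  succ zero
the term's type:
  Nat


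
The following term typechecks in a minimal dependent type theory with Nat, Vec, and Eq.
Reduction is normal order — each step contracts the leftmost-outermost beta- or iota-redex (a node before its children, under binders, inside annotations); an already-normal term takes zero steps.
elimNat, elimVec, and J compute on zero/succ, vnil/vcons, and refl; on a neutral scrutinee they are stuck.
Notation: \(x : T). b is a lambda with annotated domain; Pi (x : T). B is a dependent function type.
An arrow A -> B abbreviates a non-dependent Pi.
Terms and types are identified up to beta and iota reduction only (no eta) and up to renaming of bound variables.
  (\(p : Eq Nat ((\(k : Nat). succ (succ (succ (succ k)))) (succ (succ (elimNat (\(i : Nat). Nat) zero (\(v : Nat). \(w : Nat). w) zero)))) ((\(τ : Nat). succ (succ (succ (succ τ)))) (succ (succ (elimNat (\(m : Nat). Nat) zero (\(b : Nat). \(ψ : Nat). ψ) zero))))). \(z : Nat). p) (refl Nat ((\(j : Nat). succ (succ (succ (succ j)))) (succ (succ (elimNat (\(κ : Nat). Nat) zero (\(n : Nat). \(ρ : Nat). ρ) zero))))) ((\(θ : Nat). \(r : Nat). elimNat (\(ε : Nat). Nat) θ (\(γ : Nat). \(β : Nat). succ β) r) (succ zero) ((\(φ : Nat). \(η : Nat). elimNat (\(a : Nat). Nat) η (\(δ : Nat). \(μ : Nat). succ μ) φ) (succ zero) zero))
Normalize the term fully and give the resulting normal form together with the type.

reduced normal form:
  refl Nat (succ (succ (succ (succ (succ (succ zero))))))
type:
  Eq Nat (succ (succ (succ (succ (succ (succ zero)))))) (succ (succ (succ (succ (succ (succ zero))))))


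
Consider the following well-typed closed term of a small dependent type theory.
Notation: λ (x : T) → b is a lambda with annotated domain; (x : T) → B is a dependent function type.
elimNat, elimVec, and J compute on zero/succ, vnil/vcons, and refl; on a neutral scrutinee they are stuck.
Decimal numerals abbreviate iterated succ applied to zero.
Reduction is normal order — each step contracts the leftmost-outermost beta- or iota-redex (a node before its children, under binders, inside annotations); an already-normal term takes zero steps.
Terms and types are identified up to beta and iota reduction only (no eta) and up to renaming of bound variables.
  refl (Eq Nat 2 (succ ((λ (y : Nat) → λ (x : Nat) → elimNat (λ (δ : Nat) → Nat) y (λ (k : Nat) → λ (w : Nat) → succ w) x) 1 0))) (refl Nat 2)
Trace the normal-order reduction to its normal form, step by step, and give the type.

reduction (normal order):
  refl (Eq Nat 2 (succ ((λ (y : Nat) → λ (x : Nat) → elimNat (λ (δ : Nat) → Nat) y (λ (k : Nat) → λ (w : Nat) → succ w) x) 1 0))) (refl Nat 2)
  ~> refl (Eq Nat 2 (succ ((λ (y : Nat) → elimNat (λ (x : Nat) → Nat) 1 (λ (δ : Nat) → λ (k : Nat) → succ k) y) 0))) (refl Nat 2)
  ~> refl (Eq Nat 2 (succ (elimNat (λ (y : Nat) → Nat) 1 (λ (x : Nat) → λ (δ : Nat) → succ δ) 0))) (refl Nat 2)
  ~> refl (Eq Nat 2 2) (refl Nat 2)
type:
  Eq (Eq Nat 2 2) (refl Nat 2) (refl Nat 2)


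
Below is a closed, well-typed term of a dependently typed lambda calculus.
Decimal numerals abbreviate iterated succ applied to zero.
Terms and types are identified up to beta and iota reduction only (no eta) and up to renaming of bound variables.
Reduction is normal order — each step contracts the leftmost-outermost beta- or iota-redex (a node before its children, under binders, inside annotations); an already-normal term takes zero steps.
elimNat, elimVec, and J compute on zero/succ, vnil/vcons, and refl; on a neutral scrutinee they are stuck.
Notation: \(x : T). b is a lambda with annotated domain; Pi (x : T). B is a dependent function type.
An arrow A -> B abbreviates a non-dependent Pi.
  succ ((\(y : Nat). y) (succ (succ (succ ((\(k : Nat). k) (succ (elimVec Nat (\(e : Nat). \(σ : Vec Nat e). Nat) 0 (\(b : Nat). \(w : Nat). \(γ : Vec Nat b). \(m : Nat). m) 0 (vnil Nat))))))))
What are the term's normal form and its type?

resulting normal form:
  5
type:
  Nat
observation: 3 normal-order steps separate the term from its normal form.


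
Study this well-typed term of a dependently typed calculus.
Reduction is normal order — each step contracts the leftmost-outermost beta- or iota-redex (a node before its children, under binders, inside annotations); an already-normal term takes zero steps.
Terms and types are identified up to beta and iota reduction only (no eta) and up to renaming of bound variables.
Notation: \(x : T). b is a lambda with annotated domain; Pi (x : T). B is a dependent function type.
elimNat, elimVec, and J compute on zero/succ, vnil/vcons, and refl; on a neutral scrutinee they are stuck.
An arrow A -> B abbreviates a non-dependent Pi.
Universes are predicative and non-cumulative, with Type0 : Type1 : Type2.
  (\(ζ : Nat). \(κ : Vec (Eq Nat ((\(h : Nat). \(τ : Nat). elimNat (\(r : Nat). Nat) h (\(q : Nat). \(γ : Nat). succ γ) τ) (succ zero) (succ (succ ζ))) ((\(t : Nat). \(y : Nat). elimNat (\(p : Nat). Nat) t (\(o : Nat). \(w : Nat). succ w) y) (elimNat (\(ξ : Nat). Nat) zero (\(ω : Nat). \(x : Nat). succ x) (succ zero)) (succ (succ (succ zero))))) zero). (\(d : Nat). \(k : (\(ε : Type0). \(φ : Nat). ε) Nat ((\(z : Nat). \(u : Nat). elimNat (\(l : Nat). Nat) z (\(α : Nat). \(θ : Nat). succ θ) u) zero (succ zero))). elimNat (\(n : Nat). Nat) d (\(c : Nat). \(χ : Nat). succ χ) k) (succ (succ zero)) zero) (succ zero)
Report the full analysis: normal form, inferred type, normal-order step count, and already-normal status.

reduced normal form:
  \(ζ : Vec (Eq Nat (succ (succ (succ (succ zero)))) (succ (succ (succ (succ zero))))) zero). succ (succ zero)
type:
  Vec (Eq Nat (succ (succ (succ (succ zero)))) (succ (succ (succ (succ zero))))) zero -> Nat
reduction steps (normal order): 32
already normal: no
first redex: a beta-redex


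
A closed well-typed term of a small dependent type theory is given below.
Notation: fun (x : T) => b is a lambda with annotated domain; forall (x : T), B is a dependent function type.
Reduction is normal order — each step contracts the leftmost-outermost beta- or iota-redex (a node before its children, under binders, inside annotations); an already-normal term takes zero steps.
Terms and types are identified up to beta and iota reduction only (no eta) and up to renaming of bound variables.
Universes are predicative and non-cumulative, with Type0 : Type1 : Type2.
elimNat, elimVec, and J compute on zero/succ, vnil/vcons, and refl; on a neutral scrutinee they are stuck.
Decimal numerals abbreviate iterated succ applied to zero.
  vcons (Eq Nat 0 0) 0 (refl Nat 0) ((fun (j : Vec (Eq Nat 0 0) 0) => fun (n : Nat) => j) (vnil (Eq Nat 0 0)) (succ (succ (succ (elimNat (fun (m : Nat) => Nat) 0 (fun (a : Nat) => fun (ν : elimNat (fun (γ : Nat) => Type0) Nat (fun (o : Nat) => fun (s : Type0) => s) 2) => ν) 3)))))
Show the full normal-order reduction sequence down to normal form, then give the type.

normal-order reduction sequence:
  vcons (Eq Nat 0 0) 0 (refl Nat 0) ((fun (j : Vec (Eq Nat 0 0) 0) => fun (n : Nat) => j) (vnil (Eq Nat 0 0)) (succ (succ (succ (elimNat (fun (m : Nat) => Nat) 0 (fun (a : Nat) => fun (ν : elimNat (fun (γ : Nat) => Type0) Nat (fun (o : Nat) => fun (s : Type0) => s) 2) => ν) 3)))))
  ~> vcons (Eq Nat 0 0) 0 (refl Nat 0) ((fun (j : Nat) => vnil (Eq Nat 0 0)) (succ (succ (succ (elimNat (fun (n : Nat) => Nat) 0 (fun (m : Nat) => fun (a : elimNat (fun (ν : Nat) => Type0) Nat (fun (γ : Nat) => fun (o : Type0) => o) 2) => a) 3)))))
  ~> vcons (Eq Nat 0 0) 0 (refl Nat 0) (vnil (Eq Nat 0 0))
the term's type:
  Vec (Eq Nat 0 0) 1


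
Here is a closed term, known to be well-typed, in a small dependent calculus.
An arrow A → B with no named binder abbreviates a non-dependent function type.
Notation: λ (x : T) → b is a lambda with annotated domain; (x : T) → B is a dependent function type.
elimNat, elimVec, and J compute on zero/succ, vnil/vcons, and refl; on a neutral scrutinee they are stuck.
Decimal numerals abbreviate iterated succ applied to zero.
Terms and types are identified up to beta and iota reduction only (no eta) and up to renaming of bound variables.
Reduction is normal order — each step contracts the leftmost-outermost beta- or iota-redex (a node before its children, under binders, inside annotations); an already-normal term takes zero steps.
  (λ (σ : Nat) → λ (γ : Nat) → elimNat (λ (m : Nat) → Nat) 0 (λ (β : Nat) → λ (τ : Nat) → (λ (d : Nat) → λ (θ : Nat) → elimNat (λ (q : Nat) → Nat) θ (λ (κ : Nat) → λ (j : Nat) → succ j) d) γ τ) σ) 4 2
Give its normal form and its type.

resulting normal form:
  8
inferred type:
  Nat


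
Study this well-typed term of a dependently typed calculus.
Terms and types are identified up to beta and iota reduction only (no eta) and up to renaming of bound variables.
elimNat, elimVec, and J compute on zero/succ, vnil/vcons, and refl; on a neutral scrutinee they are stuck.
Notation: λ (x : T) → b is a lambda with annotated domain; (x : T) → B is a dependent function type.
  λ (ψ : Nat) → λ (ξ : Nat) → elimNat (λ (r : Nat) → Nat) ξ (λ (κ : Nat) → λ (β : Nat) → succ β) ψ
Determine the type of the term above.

type:
  (ψ : Nat) → (ξ : Nat) → Nat


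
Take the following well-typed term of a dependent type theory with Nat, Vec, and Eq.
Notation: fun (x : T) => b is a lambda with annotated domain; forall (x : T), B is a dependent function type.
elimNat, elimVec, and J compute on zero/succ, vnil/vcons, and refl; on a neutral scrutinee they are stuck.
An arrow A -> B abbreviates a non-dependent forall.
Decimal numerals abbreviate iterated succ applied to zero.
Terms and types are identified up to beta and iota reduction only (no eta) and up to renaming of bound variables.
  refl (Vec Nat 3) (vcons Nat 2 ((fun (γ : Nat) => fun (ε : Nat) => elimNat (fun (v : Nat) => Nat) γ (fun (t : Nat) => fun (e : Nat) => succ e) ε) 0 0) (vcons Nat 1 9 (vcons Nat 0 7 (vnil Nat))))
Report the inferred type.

the term's type:
  Eq (Vec Nat 3) (vcons Nat 2 0 (vcons Nat 1 9 (vcons Nat 0 7 (vnil Nat)))) (vcons Nat 2 0 (vcons Nat 1 9 (vcons Nat 0 7 (vnil Nat))))


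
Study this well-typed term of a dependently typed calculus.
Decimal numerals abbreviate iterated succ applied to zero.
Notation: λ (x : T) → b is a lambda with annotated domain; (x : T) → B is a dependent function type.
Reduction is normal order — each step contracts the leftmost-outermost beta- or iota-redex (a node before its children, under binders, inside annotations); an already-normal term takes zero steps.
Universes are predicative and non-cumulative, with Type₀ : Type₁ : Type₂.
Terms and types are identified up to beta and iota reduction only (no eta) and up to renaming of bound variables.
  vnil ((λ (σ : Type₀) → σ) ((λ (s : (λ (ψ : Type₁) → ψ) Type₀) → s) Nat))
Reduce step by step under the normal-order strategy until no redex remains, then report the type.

normal-order reduction:
  vnil ((λ (σ : Type₀) → σ) ((λ (s : (λ (ψ : Type₁) → ψ) Type₀) → s) Nat))
  ~> vnil ((λ (σ : (λ (s : Type₁) → s) Type₀) → σ) Nat)
  ~> vnil Nat
type:
  Vec Nat 0


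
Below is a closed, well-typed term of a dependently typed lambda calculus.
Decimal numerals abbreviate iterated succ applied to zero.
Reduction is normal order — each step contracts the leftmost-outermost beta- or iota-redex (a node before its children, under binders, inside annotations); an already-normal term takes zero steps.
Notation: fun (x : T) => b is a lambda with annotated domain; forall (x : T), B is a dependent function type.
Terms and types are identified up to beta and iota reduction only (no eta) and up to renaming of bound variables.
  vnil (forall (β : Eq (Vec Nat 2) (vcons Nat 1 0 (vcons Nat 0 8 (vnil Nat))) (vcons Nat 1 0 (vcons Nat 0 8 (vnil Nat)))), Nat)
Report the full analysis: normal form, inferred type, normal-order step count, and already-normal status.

normal form:
  vnil (forall (β : Eq (Vec Nat 2) (vcons Nat 1 0 (vcons Nat 0 8 (vnil Nat))) (vcons Nat 1 0 (vcons Nat 0 8 (vnil Nat)))), Nat)
the term's type:
  Vec (forall (β : Eq (Vec Nat 2) (vcons Nat 1 0 (vcons Nat 0 8 (vnil Nat))) (vcons Nat 1 0 (vcons Nat 0 8 (vnil Nat)))), Nat) 0
steps to reach normal form (normal order): 0
started in normal form: yes


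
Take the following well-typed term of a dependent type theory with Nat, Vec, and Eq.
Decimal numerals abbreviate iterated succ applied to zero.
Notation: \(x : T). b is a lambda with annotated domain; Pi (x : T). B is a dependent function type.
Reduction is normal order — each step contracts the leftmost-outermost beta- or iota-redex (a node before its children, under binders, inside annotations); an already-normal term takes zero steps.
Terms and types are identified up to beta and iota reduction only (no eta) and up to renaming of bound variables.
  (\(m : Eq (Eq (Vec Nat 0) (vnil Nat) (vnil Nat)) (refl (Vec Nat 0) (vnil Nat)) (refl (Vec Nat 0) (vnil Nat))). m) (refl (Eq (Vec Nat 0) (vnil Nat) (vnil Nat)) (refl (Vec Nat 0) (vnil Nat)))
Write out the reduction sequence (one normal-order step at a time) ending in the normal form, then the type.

reduction (normal order):
  (\(m : Eq (Eq (Vec Nat 0) (vnil Nat) (vnil Nat)) (refl (Vec Nat 0) (vnil Nat)) (refl (Vec Nat 0) (vnil Nat))). m) (refl (Eq (Vec Nat 0) (vnil Nat) (vnil Nat)) (refl (Vec Nat 0) (vnil Nat)))
  ~> refl (Eq (Vec Nat 0) (vnil Nat) (vnil Nat)) (refl (Vec Nat 0) (vnil Nat))
the term's type:
  Eq (Eq (Vec Nat 0) (vnil Nat) (vnil Nat)) (refl (Vec Nat 0) (vnil Nat)) (refl (Vec Nat 0) (vnil Nat))


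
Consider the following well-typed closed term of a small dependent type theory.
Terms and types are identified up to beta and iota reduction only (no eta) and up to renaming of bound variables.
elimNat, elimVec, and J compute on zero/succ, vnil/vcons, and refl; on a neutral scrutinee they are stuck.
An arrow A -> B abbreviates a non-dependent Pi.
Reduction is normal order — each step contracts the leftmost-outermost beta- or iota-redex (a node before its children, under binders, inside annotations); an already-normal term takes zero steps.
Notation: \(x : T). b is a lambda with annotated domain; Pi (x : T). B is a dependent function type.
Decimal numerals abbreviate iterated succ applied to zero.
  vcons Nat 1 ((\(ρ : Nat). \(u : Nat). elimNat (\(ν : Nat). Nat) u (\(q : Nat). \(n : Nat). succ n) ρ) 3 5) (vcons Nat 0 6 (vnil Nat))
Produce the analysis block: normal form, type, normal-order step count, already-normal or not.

resulting normal form:
  vcons Nat 1 8 (vcons Nat 0 6 (vnil Nat))
the term's type:
  Vec Nat 2
reduction steps (normal order): 12
term was already normal: no
first contracted redex: a beta-redex


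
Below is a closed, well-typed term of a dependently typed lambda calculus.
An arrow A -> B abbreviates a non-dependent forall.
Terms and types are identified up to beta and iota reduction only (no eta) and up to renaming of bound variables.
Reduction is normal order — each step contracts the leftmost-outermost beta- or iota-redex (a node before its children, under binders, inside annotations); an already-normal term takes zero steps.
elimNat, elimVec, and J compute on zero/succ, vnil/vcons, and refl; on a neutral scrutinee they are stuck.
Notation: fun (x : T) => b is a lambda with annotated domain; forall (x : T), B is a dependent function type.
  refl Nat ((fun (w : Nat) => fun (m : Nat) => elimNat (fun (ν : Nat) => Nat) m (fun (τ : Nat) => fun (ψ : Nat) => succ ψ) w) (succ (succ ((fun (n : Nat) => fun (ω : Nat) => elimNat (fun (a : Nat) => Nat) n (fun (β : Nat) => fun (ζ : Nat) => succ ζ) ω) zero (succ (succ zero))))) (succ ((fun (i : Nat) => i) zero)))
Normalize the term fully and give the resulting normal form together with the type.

resulting normal form:
  refl Nat (succ (succ (succ (succ (succ zero)))))
inferred type:
  Eq Nat (succ (succ (succ (succ (succ zero))))) (succ (succ (succ (succ (succ zero)))))


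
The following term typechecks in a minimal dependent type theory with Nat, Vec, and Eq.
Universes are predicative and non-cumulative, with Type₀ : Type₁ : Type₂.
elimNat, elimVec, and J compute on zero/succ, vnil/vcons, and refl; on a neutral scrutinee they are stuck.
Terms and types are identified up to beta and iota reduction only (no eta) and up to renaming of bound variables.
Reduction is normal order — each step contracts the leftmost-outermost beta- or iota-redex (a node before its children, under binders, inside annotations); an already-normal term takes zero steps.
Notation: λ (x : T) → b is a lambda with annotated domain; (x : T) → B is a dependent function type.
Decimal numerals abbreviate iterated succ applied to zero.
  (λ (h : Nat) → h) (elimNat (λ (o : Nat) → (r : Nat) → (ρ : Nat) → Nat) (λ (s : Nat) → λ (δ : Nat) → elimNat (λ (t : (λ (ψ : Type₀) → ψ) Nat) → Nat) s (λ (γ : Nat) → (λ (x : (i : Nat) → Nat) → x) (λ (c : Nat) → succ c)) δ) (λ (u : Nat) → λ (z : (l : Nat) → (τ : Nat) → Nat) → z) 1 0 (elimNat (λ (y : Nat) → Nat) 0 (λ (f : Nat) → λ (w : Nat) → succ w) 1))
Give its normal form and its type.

resulting normal form:
  1
type:
  Nat
observation: normalization takes exactly 17 steps under the normal-order strategy.


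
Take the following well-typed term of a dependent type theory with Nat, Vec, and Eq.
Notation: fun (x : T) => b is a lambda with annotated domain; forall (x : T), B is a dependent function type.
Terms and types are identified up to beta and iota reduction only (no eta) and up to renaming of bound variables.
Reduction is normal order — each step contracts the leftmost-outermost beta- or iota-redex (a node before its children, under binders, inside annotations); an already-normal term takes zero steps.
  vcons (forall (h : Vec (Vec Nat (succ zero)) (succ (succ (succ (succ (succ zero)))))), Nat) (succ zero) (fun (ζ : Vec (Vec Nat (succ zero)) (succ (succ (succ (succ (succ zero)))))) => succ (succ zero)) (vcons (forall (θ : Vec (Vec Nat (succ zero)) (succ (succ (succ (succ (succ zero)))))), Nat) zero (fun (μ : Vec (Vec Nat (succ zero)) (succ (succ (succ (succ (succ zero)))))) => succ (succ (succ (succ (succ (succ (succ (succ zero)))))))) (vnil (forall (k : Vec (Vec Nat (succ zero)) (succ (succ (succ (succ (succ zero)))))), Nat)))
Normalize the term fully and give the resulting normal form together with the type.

resulting normal form:
  vcons (forall (h : Vec (Vec Nat (succ zero)) (succ (succ (succ (succ (succ zero)))))), Nat) (succ zero) (fun (ζ : Vec (Vec Nat (succ zero)) (succ (succ (succ (succ (succ zero)))))) => succ (succ zero)) (vcons (forall (θ : Vec (Vec Nat (succ zero)) (succ (succ (succ (succ (succ zero)))))), Nat) zero (fun (μ : Vec (Vec Nat (succ zero)) (succ (succ (succ (succ (succ zero)))))) => succ (succ (succ (succ (succ (succ (succ (succ zero)))))))) (vnil (forall (k : Vec (Vec Nat (succ zero)) (succ (succ (succ (succ (succ zero)))))), Nat)))
inferred type:
  Vec (forall (h : Vec (Vec Nat (succ zero)) (succ (succ (succ (succ (succ zero)))))), Nat) (succ (succ zero))
observation: the term is already in normal form.


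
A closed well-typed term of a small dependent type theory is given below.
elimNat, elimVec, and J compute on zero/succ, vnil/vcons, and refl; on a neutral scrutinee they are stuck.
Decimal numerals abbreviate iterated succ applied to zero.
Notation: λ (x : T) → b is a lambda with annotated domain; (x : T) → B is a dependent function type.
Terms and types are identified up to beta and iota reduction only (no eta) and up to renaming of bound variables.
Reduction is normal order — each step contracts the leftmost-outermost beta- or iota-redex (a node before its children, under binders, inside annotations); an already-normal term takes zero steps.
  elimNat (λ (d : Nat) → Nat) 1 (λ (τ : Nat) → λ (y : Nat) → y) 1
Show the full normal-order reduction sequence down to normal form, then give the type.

normal-order reduction:
  elimNat (λ (d : Nat) → Nat) 1 (λ (τ : Nat) → λ (y : Nat) → y) 1
  ~> (λ (d : Nat) → λ (τ : Nat) → τ) 0 (elimNat (λ (y : Nat) → Nat) 1 (λ (ζ : Nat) → λ (ν : Nat) → ν) 0)
  ~> (λ (d : Nat) → d) (elimNat (λ (τ : Nat) → Nat) 1 (λ (y : Nat) → λ (ζ : Nat) → ζ) 0)
  ~> elimNat (λ (d : Nat) → Nat) 1 (λ (τ : Nat) → λ (y : Nat) → y) 0
  ~> 1
the term's type:
  Nat


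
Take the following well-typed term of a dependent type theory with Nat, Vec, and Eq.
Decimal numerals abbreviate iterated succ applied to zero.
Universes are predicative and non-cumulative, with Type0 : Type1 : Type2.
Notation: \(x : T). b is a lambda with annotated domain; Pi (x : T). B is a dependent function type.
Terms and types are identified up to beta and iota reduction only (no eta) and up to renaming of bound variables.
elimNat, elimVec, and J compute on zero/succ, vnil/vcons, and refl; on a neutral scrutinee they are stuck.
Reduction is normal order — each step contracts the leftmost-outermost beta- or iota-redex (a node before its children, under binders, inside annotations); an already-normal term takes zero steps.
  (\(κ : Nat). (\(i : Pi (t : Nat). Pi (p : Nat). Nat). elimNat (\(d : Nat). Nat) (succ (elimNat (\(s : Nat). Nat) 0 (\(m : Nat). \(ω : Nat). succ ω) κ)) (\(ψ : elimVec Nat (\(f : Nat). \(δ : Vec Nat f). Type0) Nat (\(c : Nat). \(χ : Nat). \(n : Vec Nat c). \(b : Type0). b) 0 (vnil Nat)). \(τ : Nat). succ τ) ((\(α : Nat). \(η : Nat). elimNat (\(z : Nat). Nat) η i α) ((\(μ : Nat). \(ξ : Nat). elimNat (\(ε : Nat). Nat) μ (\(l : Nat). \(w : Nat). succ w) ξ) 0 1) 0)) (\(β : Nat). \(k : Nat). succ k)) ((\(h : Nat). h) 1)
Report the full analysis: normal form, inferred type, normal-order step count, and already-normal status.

normal form:
  3
type:
  Nat
reduction steps (normal order): 24
started in normal form: no
first redex: a beta-redex


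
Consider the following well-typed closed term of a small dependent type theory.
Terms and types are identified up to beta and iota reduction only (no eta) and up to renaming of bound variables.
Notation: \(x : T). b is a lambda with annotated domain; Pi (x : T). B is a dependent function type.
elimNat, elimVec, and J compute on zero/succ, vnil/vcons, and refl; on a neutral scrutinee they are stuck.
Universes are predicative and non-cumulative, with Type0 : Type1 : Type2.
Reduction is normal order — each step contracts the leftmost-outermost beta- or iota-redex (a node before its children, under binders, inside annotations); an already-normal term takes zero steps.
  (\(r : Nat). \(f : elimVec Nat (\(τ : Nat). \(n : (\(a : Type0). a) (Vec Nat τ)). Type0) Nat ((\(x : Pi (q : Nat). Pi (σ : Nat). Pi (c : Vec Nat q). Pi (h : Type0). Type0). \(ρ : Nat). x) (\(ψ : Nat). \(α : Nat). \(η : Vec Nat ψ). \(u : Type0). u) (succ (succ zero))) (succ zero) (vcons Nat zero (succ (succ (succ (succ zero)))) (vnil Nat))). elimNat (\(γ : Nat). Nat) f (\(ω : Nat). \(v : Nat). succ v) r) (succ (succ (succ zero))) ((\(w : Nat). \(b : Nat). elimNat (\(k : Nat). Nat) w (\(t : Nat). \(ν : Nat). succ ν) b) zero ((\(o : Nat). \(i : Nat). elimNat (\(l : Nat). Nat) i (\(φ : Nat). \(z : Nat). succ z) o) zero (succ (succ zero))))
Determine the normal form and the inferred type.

reduced normal form:
  succ (succ (succ (succ (succ zero))))
inferred type:
  Nat


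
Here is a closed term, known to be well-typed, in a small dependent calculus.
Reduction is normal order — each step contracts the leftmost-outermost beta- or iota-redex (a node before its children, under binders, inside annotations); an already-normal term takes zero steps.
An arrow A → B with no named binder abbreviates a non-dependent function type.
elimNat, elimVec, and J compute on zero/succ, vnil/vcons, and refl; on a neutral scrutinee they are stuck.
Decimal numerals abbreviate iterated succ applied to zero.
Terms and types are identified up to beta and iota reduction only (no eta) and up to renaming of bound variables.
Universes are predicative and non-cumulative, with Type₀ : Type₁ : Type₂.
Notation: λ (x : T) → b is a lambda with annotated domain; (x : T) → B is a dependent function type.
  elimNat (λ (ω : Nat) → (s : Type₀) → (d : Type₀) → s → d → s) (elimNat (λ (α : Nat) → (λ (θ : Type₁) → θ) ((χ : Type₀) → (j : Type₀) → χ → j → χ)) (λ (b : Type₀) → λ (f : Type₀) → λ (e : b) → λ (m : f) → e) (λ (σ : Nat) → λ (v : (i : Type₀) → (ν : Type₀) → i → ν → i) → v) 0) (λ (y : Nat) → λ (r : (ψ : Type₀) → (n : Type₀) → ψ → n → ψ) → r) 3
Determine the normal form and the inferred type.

reduced normal form:
  λ (ω : Type₀) → λ (s : Type₀) → λ (d : ω) → λ (α : s) → d
type:
  (ω : Type₀) → (s : Type₀) → ω → s → ω
observation: 11 normal-order steps normalize the term, beginning with an elimNat iota-redex.


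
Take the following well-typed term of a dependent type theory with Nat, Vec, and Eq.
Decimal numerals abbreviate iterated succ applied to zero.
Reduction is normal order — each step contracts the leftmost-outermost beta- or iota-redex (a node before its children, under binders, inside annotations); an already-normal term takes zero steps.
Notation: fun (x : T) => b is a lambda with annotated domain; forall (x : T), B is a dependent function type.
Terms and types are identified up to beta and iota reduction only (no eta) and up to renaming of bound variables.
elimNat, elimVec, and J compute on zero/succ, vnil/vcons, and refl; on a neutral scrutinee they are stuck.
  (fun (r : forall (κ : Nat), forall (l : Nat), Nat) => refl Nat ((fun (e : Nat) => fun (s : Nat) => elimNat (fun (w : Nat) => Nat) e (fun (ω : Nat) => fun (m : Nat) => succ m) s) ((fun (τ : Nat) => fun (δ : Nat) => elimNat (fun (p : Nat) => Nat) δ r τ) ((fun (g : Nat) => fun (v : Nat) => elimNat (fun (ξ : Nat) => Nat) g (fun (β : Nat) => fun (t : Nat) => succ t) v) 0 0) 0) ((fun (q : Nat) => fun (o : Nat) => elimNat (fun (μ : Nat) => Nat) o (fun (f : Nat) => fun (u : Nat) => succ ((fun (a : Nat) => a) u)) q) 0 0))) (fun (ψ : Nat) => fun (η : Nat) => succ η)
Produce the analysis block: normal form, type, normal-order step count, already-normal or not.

normal form:
  refl Nat 0
type:
  Eq Nat 0 0
steps to reach normal form (normal order): 13
started in normal form: no
first redex: a beta-redex


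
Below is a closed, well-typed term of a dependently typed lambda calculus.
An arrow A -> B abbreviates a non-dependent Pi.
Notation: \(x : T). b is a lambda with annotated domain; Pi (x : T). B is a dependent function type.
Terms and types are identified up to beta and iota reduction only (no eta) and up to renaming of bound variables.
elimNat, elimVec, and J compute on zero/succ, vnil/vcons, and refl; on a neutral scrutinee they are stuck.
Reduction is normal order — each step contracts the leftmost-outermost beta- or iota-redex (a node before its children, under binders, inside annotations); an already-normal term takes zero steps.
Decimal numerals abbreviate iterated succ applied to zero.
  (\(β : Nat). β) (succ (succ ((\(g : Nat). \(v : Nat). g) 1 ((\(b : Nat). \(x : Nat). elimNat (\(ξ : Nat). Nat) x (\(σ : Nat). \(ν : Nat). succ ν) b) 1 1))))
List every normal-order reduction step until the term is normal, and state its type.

normal-order reduction:
  (\(β : Nat). β) (succ (succ ((\(g : Nat). \(v : Nat). g) 1 ((\(b : Nat). \(x : Nat). elimNat (\(ξ : Nat). Nat) x (\(σ : Nat). \(ν : Nat). succ ν) b) 1 1))))
  ~> succ (succ ((\(β : Nat). \(g : Nat). β) 1 ((\(v : Nat). \(b : Nat). elimNat (\(x : Nat). Nat) b (\(ξ : Nat). \(σ : Nat). succ σ) v) 1 1)))
  ~> succ (succ ((\(β : Nat). 1) ((\(g : Nat). \(v : Nat). elimNat (\(b : Nat). Nat) v (\(x : Nat). \(ξ : Nat). succ ξ) g) 1 1)))
  ~> 3
the term's type:
  Nat


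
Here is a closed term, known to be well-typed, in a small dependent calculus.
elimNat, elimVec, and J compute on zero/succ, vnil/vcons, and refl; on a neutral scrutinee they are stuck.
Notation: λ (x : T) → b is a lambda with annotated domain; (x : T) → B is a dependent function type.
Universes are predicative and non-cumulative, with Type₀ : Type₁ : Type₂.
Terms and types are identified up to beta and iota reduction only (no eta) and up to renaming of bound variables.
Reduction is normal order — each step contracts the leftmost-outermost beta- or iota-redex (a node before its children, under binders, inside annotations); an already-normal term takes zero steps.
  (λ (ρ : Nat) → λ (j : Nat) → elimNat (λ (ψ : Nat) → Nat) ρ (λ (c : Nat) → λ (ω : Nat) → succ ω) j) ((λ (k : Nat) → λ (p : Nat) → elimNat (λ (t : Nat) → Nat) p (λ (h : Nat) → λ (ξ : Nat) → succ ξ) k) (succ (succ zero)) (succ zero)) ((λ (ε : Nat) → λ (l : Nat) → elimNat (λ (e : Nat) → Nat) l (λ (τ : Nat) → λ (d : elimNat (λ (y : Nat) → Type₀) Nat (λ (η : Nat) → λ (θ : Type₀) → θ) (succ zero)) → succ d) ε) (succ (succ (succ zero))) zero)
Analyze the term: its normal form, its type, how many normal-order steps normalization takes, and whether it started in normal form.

resulting normal form:
  succ (succ (succ (succ (succ (succ zero)))))
inferred type:
  Nat
reduction steps (normal order): 33
term was already normal: no
first redex: a beta-redex


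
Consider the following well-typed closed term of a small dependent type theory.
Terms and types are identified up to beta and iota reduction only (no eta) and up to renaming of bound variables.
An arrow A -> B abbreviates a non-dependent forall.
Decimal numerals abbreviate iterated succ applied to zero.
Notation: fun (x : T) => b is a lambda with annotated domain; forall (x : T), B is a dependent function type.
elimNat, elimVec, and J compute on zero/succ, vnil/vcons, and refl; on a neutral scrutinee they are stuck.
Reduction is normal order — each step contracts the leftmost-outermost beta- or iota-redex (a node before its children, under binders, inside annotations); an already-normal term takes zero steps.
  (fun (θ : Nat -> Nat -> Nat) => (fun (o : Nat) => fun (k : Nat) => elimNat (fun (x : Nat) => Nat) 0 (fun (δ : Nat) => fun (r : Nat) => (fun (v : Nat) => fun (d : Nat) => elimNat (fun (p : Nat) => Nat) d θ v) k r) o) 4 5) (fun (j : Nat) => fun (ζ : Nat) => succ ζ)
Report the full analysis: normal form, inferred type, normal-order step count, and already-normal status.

reduced normal form:
  20
type:
  Nat
reduction steps (normal order): 88
started in normal form: no
first redex: a beta-redex


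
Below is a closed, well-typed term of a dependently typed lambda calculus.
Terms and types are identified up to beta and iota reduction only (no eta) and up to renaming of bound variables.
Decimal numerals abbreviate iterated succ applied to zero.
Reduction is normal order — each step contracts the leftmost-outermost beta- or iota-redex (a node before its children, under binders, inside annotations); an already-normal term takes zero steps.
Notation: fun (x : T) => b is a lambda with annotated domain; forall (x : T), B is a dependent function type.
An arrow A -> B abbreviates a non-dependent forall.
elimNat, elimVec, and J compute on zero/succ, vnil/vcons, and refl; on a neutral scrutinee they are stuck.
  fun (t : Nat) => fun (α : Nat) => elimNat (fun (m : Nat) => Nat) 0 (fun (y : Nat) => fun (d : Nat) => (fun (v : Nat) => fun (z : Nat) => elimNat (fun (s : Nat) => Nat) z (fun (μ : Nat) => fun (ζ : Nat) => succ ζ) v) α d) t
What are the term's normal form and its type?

normal form:
  fun (t : Nat) => fun (α : Nat) => elimNat (fun (m : Nat) => Nat) 0 (fun (y : Nat) => fun (d : Nat) => elimNat (fun (v : Nat) => Nat) d (fun (z : Nat) => fun (s : Nat) => succ s) α) t
inferred type:
  Nat -> Nat -> Nat
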